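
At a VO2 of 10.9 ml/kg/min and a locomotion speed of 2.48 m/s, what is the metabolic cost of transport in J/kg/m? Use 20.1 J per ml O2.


Power per kg = VO2 * 20.1 / 60
Power per kg = 10.9 * 20.1 / 60 = 3.6515 W/kg
Cost = power_per_kg / speed
Cost = 3.6515 / 2.48
Cost = 1.4724


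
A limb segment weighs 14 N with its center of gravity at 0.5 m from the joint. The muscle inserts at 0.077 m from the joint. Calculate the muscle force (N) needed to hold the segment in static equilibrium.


F_muscle = W * d_load / d_muscle
F_muscle = 14 * 0.5 / 0.077
Numerator = 7.0000
F_muscle = 90.9091


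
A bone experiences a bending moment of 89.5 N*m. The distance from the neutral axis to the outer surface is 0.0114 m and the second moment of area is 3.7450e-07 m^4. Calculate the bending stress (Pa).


sigma = M * c / I
sigma = 89.5 * 0.0114 / 3.7450e-07
M * c = 1.0203
sigma = 2.7244e+06


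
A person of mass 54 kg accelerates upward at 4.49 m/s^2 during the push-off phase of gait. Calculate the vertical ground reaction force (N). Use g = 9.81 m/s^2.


GRF = m * (g + a)
GRF = 54 * (9.81 + 4.49)
GRF = 54 * 14.3000
GRF = 772.2000


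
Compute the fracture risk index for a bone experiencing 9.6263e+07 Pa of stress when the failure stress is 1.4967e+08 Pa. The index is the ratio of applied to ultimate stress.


FRI = applied / ultimate
FRI = 9.6263e+07 / 1.4967e+08
FRI = 0.6432


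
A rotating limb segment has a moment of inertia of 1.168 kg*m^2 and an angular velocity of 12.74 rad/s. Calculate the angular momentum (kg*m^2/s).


L = I * omega
L = 1.168 * 12.74
L = 14.8803


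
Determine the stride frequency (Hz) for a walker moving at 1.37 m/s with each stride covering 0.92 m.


f = v / stride_length
f = 1.37 / 0.92
f = 1.4891


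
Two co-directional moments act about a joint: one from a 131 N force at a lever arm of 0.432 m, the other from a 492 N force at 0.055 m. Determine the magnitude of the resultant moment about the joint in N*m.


M = F1 * d1 + F2 * d2
M = 131 * 0.432 + 492 * 0.055
M = 56.5920 + 27.0600
M = 83.6520


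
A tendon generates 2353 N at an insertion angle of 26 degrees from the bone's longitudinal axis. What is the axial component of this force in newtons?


F_eff = F_tendon * cos(theta)
theta = 26 deg = 0.4538 rad
cos(theta) = 0.8988
F_eff = 2353 * 0.8988
F_eff = 2114.8624


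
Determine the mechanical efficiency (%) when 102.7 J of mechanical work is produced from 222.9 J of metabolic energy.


eta = (W_mech / E_meta) * 100
eta = (102.7 / 222.9) * 100
ratio = 0.4607
eta = 46.0745


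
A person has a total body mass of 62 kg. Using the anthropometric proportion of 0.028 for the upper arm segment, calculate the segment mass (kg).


m_segment = body_mass * fraction
m_segment = 62 * 0.028
m_segment = 1.7360


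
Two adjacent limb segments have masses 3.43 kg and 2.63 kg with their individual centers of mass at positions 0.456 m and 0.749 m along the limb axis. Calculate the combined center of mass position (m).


COM = (m1*x1 + m2*x2) / (m1 + m2)
COM = (3.43*0.456 + 2.63*0.749) / (3.43 + 2.63)
Numerator = 3.5339
Denominator = 6.0600
COM = 0.5832


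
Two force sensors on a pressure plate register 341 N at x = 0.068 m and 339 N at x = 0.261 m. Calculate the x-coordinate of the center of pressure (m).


COP_x = (F1*x1 + F2*x2) / (F1 + F2)
COP_x = (341*0.068 + 339*0.261) / (341 + 339)
Numerator = 111.6670
Denominator = 680
COP_x = 0.1642


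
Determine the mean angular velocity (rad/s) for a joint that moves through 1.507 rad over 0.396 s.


omega = delta_theta / delta_t
omega = 1.507 / 0.396
omega = 3.8056


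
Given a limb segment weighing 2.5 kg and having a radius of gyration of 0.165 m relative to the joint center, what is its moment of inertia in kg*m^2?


I = m * k^2
I = 2.5 * 0.165^2
k^2 = 0.0272
I = 0.0681


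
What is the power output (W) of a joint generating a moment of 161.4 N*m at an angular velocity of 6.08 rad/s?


P = M * omega
P = 161.4 * 6.08
P = 981.3120


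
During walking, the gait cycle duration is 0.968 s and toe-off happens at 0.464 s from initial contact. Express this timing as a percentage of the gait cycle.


pct = (event_time / cycle_time) * 100
pct = (0.464 / 0.968) * 100
ratio = 0.4793
pct = 47.9339


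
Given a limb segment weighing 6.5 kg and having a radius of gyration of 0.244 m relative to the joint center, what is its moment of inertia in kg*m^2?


I = m * k^2
I = 6.5 * 0.244^2
k^2 = 0.0595
I = 0.3870


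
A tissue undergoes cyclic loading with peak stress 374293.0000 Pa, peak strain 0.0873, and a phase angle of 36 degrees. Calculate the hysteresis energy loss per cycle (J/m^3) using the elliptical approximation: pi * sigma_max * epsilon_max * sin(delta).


E_loss = pi * sigma_max * epsilon_max * sin(delta)
delta = 36 deg = 0.6283 rad
sin(delta) = 0.5878
E_loss = pi * 374293.0000 * 0.0873 * 0.5878
E_loss = 60338.4996


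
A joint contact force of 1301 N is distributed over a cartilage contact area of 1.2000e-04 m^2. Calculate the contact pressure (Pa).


P = F / A
P = 1301 / 1.2000e-04
P = 1.0842e+07


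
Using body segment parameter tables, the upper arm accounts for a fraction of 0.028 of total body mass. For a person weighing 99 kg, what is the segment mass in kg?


m_segment = body_mass * fraction
m_segment = 99 * 0.028
m_segment = 2.7720


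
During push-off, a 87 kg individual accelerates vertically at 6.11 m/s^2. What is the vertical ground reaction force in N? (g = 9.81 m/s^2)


GRF = m * (g + a)
GRF = 87 * (9.81 + 6.11)
GRF = 87 * 15.9200
GRF = 1385.0400


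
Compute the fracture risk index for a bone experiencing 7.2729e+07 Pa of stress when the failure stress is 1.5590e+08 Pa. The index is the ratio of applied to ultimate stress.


FRI = applied / ultimate
FRI = 7.2729e+07 / 1.5590e+08
FRI = 0.4665


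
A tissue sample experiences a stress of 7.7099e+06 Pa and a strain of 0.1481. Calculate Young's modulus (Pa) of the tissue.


E = stress / strain
E = 7.7099e+06 / 0.1481
E = 5.2059e+07


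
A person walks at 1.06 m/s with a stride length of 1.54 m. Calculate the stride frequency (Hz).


f = v / stride_length
f = 1.06 / 1.54
f = 0.6883


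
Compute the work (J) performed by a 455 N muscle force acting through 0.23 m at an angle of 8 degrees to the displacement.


W = F * d * cos(theta)
theta = 8 deg = 0.1396 rad
cos(theta) = 0.9903
W = 455 * 0.23 * 0.9903
W = 103.6316


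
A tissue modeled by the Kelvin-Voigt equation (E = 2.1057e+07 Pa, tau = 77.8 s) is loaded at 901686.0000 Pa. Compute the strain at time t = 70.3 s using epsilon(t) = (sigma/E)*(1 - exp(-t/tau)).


epsilon(t) = (sigma/E) * (1 - exp(-t/tau))
sigma/E = 901686.0000 / 2.1057e+07 = 0.0428
exp(-t/tau) = exp(-70.3 / 77.8) = 0.4051
epsilon = 0.0428 * (1 - 0.4051)
epsilon = 0.0255


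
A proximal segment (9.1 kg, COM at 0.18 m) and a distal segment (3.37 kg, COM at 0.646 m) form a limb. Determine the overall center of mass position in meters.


COM = (m1*x1 + m2*x2) / (m1 + m2)
COM = (9.1*0.18 + 3.37*0.646) / (9.1 + 3.37)
Numerator = 3.8150
Denominator = 12.4700
COM = 0.3059


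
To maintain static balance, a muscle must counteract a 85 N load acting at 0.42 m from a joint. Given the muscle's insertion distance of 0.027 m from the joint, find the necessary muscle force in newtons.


F_muscle = W * d_load / d_muscle
F_muscle = 85 * 0.42 / 0.027
Numerator = 35.7000
F_muscle = 1322.2222


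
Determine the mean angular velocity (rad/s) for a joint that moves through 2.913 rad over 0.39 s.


omega = delta_theta / delta_t
omega = 2.913 / 0.39
omega = 7.4692


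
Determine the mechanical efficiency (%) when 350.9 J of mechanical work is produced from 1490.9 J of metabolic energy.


eta = (W_mech / E_meta) * 100
eta = (350.9 / 1490.9) * 100
ratio = 0.2354
eta = 23.5361


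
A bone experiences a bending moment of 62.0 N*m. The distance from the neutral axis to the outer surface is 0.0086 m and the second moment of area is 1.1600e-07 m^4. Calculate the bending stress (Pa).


sigma = M * c / I
sigma = 62.0 * 0.0086 / 1.1600e-07
M * c = 0.5332
sigma = 4.5966e+06


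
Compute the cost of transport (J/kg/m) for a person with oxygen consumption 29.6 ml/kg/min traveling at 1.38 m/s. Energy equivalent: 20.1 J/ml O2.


Power per kg = VO2 * 20.1 / 60
Power per kg = 29.6 * 20.1 / 60 = 9.9160 W/kg
Cost = power_per_kg / speed
Cost = 9.9160 / 1.38
Cost = 7.1855


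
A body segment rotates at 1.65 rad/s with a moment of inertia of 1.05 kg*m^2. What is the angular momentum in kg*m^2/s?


L = I * omega
L = 1.05 * 1.65
L = 1.7325


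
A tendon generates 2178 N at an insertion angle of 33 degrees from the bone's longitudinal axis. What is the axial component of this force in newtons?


F_eff = F_tendon * cos(theta)
theta = 33 deg = 0.5760 rad
cos(theta) = 0.8387
F_eff = 2178 * 0.8387
F_eff = 1826.6245


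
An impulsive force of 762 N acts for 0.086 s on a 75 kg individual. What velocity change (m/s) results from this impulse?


J = F * dt = 762 * 0.086 = 65.5320 N*s
delta_v = J / m
delta_v = 65.5320 / 75
delta_v = 0.8738


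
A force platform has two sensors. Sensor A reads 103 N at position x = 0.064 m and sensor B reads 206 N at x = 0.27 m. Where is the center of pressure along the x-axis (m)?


COP_x = (F1*x1 + F2*x2) / (F1 + F2)
COP_x = (103*0.064 + 206*0.27) / (103 + 206)
Numerator = 62.2120
Denominator = 309
COP_x = 0.2013


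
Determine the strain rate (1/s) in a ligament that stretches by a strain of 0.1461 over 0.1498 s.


strain_rate = delta_strain / delta_t
strain_rate = 0.1461 / 0.1498
strain_rate = 0.9753


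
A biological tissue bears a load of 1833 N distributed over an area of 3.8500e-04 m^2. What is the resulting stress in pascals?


stress = F / A
stress = 1833 / 3.8500e-04
stress = 4.7610e+06


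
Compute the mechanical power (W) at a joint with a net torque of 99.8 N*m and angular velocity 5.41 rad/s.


P = M * omega
P = 99.8 * 5.41
P = 539.9180


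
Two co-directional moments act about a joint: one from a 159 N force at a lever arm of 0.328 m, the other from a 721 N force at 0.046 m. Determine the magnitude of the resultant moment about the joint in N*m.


M = F1 * d1 + F2 * d2
M = 159 * 0.328 + 721 * 0.046
M = 52.1520 + 33.1660
M = 85.3180


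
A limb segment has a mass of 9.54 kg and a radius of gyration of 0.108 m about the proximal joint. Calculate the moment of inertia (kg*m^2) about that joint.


I = m * k^2
I = 9.54 * 0.108^2
k^2 = 0.0117
I = 0.1113


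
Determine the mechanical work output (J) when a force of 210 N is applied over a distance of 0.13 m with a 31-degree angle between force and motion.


W = F * d * cos(theta)
theta = 31 deg = 0.5411 rad
cos(theta) = 0.8572
W = 210 * 0.13 * 0.8572
W = 23.4007


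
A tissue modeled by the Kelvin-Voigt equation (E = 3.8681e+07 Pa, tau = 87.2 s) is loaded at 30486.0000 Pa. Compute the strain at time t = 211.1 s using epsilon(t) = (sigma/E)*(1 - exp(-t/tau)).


epsilon(t) = (sigma/E) * (1 - exp(-t/tau))
sigma/E = 30486.0000 / 3.8681e+07 = 7.8814e-04
exp(-t/tau) = exp(-211.1 / 87.2) = 0.0888
epsilon = 7.8814e-04 * (1 - 0.0888)
epsilon = 7.1812e-04


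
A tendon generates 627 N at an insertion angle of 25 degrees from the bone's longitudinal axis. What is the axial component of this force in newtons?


F_eff = F_tendon * cos(theta)
theta = 25 deg = 0.4363 rad
cos(theta) = 0.9063
F_eff = 627 * 0.9063
F_eff = 568.2550


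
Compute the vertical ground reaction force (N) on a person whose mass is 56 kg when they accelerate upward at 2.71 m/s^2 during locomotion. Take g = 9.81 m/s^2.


GRF = m * (g + a)
GRF = 56 * (9.81 + 2.71)
GRF = 56 * 12.5200
GRF = 701.1200


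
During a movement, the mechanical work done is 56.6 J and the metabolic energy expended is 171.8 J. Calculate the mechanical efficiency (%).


eta = (W_mech / E_meta) * 100
eta = (56.6 / 171.8) * 100
ratio = 0.3295
eta = 32.9453


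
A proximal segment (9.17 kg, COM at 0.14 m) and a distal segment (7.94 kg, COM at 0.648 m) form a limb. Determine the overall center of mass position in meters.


COM = (m1*x1 + m2*x2) / (m1 + m2)
COM = (9.17*0.14 + 7.94*0.648) / (9.17 + 7.94)
Numerator = 6.4289
Denominator = 17.1100
COM = 0.3757


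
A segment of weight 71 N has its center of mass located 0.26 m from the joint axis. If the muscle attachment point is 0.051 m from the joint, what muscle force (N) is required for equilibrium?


F_muscle = W * d_load / d_muscle
F_muscle = 71 * 0.26 / 0.051
Numerator = 18.4600
F_muscle = 361.9608


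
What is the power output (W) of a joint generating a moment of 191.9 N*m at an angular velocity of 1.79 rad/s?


P = M * omega
P = 191.9 * 1.79
P = 343.5010


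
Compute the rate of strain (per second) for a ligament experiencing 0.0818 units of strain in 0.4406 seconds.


strain_rate = delta_strain / delta_t
strain_rate = 0.0818 / 0.4406
strain_rate = 0.1857


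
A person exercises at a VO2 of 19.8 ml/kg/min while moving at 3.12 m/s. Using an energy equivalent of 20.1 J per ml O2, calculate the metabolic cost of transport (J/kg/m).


Power per kg = VO2 * 20.1 / 60
Power per kg = 19.8 * 20.1 / 60 = 6.6330 W/kg
Cost = power_per_kg / speed
Cost = 6.6330 / 3.12
Cost = 2.1260


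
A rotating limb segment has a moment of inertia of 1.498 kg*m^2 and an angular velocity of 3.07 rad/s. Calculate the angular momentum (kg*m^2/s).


L = I * omega
L = 1.498 * 3.07
L = 4.5989


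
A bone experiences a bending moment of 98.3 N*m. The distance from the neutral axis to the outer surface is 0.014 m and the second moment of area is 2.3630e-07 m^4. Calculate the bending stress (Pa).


sigma = M * c / I
sigma = 98.3 * 0.014 / 2.3630e-07
M * c = 1.3762
sigma = 5.8240e+06


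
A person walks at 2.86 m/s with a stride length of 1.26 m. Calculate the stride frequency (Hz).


f = v / stride_length
f = 2.86 / 1.26
f = 2.2698


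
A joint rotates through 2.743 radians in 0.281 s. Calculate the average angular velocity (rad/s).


omega = delta_theta / delta_t
omega = 2.743 / 0.281
omega = 9.7616


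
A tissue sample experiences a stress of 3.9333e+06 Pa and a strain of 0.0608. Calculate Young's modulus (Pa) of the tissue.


E = stress / strain
E = 3.9333e+06 / 0.0608
E = 6.4692e+07


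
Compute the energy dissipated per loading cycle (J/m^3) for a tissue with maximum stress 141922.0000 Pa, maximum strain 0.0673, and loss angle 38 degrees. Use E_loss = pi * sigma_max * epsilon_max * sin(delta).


E_loss = pi * sigma_max * epsilon_max * sin(delta)
delta = 38 deg = 0.6632 rad
sin(delta) = 0.6157
E_loss = pi * 141922.0000 * 0.0673 * 0.6157
E_loss = 18473.8170


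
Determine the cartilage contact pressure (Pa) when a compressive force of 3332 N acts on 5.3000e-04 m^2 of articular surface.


P = F / A
P = 3332 / 5.3000e-04
P = 6.2868e+06


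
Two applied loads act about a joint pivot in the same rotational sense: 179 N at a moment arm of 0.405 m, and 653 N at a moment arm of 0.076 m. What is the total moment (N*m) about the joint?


M = F1 * d1 + F2 * d2
M = 179 * 0.405 + 653 * 0.076
M = 72.4950 + 49.6280
M = 122.1230


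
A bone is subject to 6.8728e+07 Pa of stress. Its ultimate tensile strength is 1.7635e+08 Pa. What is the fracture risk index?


FRI = applied / ultimate
FRI = 6.8728e+07 / 1.7635e+08
FRI = 0.3897


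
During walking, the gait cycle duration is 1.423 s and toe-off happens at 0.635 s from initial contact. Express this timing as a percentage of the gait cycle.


pct = (event_time / cycle_time) * 100
pct = (0.635 / 1.423) * 100
ratio = 0.4462
pct = 44.6240


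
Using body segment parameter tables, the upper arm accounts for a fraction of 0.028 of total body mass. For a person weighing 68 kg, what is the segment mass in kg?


m_segment = body_mass * fraction
m_segment = 68 * 0.028
m_segment = 1.9040


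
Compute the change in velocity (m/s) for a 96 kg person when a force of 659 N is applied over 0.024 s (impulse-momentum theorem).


J = F * dt = 659 * 0.024 = 15.8160 N*s
delta_v = J / m
delta_v = 15.8160 / 96
delta_v = 0.1648


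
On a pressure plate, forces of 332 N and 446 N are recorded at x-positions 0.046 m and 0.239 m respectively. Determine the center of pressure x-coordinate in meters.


COP_x = (F1*x1 + F2*x2) / (F1 + F2)
COP_x = (332*0.046 + 446*0.239) / (332 + 446)
Numerator = 121.8660
Denominator = 778
COP_x = 0.1566


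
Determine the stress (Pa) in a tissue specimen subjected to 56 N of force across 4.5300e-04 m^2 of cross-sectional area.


stress = F / A
stress = 56 / 4.5300e-04
stress = 123620.3091


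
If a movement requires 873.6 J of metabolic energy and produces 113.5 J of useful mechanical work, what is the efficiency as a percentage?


eta = (W_mech / E_meta) * 100
eta = (113.5 / 873.6) * 100
ratio = 0.1299
eta = 12.9922


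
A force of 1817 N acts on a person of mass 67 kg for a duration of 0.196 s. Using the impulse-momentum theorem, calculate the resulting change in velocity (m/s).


J = F * dt = 1817 * 0.196 = 356.1320 N*s
delta_v = J / m
delta_v = 356.1320 / 67
delta_v = 5.3154


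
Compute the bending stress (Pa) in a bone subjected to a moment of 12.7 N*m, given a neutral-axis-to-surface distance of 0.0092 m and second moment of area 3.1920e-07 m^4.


sigma = M * c / I
sigma = 12.7 * 0.0092 / 3.1920e-07
M * c = 0.1168
sigma = 366040.1003


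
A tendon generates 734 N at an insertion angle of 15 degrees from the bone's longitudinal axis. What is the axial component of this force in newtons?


F_eff = F_tendon * cos(theta)
theta = 15 deg = 0.2618 rad
cos(theta) = 0.9659
F_eff = 734 * 0.9659
F_eff = 708.9896


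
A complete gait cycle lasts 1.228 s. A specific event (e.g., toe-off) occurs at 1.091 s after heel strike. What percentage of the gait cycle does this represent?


pct = (event_time / cycle_time) * 100
pct = (1.091 / 1.228) * 100
ratio = 0.8884
pct = 88.8436


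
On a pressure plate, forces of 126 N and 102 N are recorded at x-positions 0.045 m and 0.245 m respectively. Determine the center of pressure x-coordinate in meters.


COP_x = (F1*x1 + F2*x2) / (F1 + F2)
COP_x = (126*0.045 + 102*0.245) / (126 + 102)
Numerator = 30.6600
Denominator = 228
COP_x = 0.1345


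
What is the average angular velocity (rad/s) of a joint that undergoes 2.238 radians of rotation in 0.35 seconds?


omega = delta_theta / delta_t
omega = 2.238 / 0.35
omega = 6.3943


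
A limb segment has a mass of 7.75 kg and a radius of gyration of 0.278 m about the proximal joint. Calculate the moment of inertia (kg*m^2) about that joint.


I = m * k^2
I = 7.75 * 0.278^2
k^2 = 0.0773
I = 0.5990


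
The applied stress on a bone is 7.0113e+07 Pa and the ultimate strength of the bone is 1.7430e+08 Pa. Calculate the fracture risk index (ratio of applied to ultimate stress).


FRI = applied / ultimate
FRI = 7.0113e+07 / 1.7430e+08
FRI = 0.4023


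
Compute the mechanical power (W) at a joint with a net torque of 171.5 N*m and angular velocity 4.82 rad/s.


P = M * omega
P = 171.5 * 4.82
P = 826.6300


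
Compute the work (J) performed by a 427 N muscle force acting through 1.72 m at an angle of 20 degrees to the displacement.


W = F * d * cos(theta)
theta = 20 deg = 0.3491 rad
cos(theta) = 0.9397
W = 427 * 1.72 * 0.9397
W = 690.1478


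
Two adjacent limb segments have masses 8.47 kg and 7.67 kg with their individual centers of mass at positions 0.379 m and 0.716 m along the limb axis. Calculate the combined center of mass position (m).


COM = (m1*x1 + m2*x2) / (m1 + m2)
COM = (8.47*0.379 + 7.67*0.716) / (8.47 + 7.67)
Numerator = 8.7019
Denominator = 16.1400
COM = 0.5391


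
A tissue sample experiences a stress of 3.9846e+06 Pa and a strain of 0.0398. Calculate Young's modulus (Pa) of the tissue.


E = stress / strain
E = 3.9846e+06 / 0.0398
E = 1.0012e+08


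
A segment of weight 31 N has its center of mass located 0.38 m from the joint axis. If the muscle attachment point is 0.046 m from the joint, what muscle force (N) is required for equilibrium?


F_muscle = W * d_load / d_muscle
F_muscle = 31 * 0.38 / 0.046
Numerator = 11.7800
F_muscle = 256.0870


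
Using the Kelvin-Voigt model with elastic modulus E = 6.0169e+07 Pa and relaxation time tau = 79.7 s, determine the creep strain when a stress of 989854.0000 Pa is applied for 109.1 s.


epsilon(t) = (sigma/E) * (1 - exp(-t/tau))
sigma/E = 989854.0000 / 6.0169e+07 = 0.0165
exp(-t/tau) = exp(-109.1 / 79.7) = 0.2544
epsilon = 0.0165 * (1 - 0.2544)
epsilon = 0.0123


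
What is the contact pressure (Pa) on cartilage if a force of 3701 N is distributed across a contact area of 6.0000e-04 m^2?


P = F / A
P = 3701 / 6.0000e-04
P = 6.1683e+06


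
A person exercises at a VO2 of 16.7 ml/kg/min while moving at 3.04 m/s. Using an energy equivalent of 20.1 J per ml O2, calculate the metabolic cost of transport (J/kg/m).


Power per kg = VO2 * 20.1 / 60
Power per kg = 16.7 * 20.1 / 60 = 5.5945 W/kg
Cost = power_per_kg / speed
Cost = 5.5945 / 3.04
Cost = 1.8403


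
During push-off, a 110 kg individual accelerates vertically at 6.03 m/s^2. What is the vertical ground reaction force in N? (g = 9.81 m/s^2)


GRF = m * (g + a)
GRF = 110 * (9.81 + 6.03)
GRF = 110 * 15.8400
GRF = 1742.4000


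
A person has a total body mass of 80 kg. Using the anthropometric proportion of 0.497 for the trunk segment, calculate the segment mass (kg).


m_segment = body_mass * fraction
m_segment = 80 * 0.497
m_segment = 39.7600


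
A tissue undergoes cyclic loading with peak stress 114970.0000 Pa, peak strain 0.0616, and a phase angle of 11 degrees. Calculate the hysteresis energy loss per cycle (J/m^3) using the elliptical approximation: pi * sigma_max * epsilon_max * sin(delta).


E_loss = pi * sigma_max * epsilon_max * sin(delta)
delta = 11 deg = 0.1920 rad
sin(delta) = 0.1908
E_loss = pi * 114970.0000 * 0.0616 * 0.1908
E_loss = 4245.3545


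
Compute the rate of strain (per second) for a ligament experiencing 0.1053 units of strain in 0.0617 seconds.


strain_rate = delta_strain / delta_t
strain_rate = 0.1053 / 0.0617
strain_rate = 1.7066


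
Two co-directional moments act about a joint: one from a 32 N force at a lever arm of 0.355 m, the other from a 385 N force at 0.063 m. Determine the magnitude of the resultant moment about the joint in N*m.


M = F1 * d1 + F2 * d2
M = 32 * 0.355 + 385 * 0.063
M = 11.3600 + 24.2550
M = 35.6150


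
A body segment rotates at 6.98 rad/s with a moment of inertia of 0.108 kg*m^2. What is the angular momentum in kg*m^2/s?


L = I * omega
L = 0.108 * 6.98
L = 0.7538


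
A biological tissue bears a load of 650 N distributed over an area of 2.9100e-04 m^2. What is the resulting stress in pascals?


stress = F / A
stress = 650 / 2.9100e-04
stress = 2.2337e+06


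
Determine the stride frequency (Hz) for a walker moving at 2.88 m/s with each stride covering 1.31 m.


f = v / stride_length
f = 2.88 / 1.31
f = 2.1985


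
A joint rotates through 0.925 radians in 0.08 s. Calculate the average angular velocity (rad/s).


omega = delta_theta / delta_t
omega = 0.925 / 0.08
omega = 11.5625


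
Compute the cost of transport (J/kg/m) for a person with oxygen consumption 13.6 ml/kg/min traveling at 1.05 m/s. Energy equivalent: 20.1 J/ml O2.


Power per kg = VO2 * 20.1 / 60
Power per kg = 13.6 * 20.1 / 60 = 4.5560 W/kg
Cost = power_per_kg / speed
Cost = 4.5560 / 1.05
Cost = 4.3390


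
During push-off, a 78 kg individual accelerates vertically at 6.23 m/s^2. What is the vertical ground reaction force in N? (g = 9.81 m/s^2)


GRF = m * (g + a)
GRF = 78 * (9.81 + 6.23)
GRF = 78 * 16.0400
GRF = 1251.1200


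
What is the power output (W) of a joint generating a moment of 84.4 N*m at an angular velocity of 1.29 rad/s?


P = M * omega
P = 84.4 * 1.29
P = 108.8760


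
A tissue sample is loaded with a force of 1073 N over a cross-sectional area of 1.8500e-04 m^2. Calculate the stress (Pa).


stress = F / A
stress = 1073 / 1.8500e-04
stress = 5.8000e+06


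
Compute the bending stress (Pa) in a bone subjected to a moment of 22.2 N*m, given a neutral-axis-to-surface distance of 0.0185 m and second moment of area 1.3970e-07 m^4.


sigma = M * c / I
sigma = 22.2 * 0.0185 / 1.3970e-07
M * c = 0.4107
sigma = 2.9399e+06


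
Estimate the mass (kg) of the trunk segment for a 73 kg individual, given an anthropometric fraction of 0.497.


m_segment = body_mass * fraction
m_segment = 73 * 0.497
m_segment = 36.2810


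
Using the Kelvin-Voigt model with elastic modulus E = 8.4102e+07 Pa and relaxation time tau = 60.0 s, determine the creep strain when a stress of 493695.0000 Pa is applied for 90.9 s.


epsilon(t) = (sigma/E) * (1 - exp(-t/tau))
sigma/E = 493695.0000 / 8.4102e+07 = 0.0059
exp(-t/tau) = exp(-90.9 / 60.0) = 0.2198
epsilon = 0.0059 * (1 - 0.2198)
epsilon = 0.0046


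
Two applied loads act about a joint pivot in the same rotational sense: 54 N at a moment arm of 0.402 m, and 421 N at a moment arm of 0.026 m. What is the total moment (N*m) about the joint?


M = F1 * d1 + F2 * d2
M = 54 * 0.402 + 421 * 0.026
M = 21.7080 + 10.9460
M = 32.6540


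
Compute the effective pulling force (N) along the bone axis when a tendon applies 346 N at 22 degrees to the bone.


F_eff = F_tendon * cos(theta)
theta = 22 deg = 0.3840 rad
cos(theta) = 0.9272
F_eff = 346 * 0.9272
F_eff = 320.8056


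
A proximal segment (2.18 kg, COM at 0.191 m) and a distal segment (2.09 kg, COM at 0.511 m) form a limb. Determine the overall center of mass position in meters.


COM = (m1*x1 + m2*x2) / (m1 + m2)
COM = (2.18*0.191 + 2.09*0.511) / (2.18 + 2.09)
Numerator = 1.4844
Denominator = 4.2700
COM = 0.3476


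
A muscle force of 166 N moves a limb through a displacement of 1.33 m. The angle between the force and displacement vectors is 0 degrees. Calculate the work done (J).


W = F * d * cos(theta)
theta = 0 deg = 0.0000 rad
cos(theta) = 1.0000
W = 166 * 1.33 * 1.0000
W = 220.7800


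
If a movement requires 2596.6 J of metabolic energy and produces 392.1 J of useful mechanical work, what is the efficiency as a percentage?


eta = (W_mech / E_meta) * 100
eta = (392.1 / 2596.6) * 100
ratio = 0.1510
eta = 15.1005


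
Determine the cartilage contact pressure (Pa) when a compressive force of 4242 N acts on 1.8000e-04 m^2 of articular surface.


P = F / A
P = 4242 / 1.8000e-04
P = 2.3567e+07


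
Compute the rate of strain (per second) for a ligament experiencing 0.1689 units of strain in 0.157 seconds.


strain_rate = delta_strain / delta_t
strain_rate = 0.1689 / 0.157
strain_rate = 1.0758


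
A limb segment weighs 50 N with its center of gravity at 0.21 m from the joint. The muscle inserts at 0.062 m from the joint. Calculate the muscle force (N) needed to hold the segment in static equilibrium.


F_muscle = W * d_load / d_muscle
F_muscle = 50 * 0.21 / 0.062
Numerator = 10.5000
F_muscle = 169.3548


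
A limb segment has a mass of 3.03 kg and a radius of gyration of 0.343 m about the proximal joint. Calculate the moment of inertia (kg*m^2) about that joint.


I = m * k^2
I = 3.03 * 0.343^2
k^2 = 0.1176
I = 0.3565


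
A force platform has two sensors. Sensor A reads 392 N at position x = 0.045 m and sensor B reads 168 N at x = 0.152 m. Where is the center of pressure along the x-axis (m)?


COP_x = (F1*x1 + F2*x2) / (F1 + F2)
COP_x = (392*0.045 + 168*0.152) / (392 + 168)
Numerator = 43.1760
Denominator = 560
COP_x = 0.0771


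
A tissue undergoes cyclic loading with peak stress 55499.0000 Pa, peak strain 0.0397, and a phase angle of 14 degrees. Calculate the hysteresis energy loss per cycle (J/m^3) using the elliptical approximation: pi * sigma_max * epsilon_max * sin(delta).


E_loss = pi * sigma_max * epsilon_max * sin(delta)
delta = 14 deg = 0.2443 rad
sin(delta) = 0.2419
E_loss = pi * 55499.0000 * 0.0397 * 0.2419
E_loss = 1674.5600


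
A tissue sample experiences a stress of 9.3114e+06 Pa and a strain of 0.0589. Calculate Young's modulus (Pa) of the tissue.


E = stress / strain
E = 9.3114e+06 / 0.0589
E = 1.5809e+08


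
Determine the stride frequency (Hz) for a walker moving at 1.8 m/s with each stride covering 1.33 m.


f = v / stride_length
f = 1.8 / 1.33
f = 1.3534


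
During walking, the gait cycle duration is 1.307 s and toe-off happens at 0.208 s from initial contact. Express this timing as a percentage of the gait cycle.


pct = (event_time / cycle_time) * 100
pct = (0.208 / 1.307) * 100
ratio = 0.1591
pct = 15.9143


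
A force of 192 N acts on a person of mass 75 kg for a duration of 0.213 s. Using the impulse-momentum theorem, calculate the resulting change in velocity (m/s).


J = F * dt = 192 * 0.213 = 40.8960 N*s
delta_v = J / m
delta_v = 40.8960 / 75
delta_v = 0.5453


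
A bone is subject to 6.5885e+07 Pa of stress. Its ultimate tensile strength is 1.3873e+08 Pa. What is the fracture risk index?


FRI = applied / ultimate
FRI = 6.5885e+07 / 1.3873e+08
FRI = 0.4749


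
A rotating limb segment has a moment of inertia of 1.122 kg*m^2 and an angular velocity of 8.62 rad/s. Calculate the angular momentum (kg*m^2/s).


L = I * omega
L = 1.122 * 8.62
L = 9.6716


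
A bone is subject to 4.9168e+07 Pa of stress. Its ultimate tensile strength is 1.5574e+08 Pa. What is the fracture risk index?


FRI = applied / ultimate
FRI = 4.9168e+07 / 1.5574e+08
FRI = 0.3157


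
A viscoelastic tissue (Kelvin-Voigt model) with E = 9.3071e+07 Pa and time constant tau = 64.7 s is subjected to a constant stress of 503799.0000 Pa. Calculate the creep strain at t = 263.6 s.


epsilon(t) = (sigma/E) * (1 - exp(-t/tau))
sigma/E = 503799.0000 / 9.3071e+07 = 0.0054
exp(-t/tau) = exp(-263.6 / 64.7) = 0.0170
epsilon = 0.0054 * (1 - 0.0170)
epsilon = 0.0053


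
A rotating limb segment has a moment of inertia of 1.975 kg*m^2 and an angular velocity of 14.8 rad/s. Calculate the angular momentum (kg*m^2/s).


L = I * omega
L = 1.975 * 14.8
L = 29.2300


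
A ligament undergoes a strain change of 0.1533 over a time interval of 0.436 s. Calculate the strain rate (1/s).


strain_rate = delta_strain / delta_t
strain_rate = 0.1533 / 0.436
strain_rate = 0.3516


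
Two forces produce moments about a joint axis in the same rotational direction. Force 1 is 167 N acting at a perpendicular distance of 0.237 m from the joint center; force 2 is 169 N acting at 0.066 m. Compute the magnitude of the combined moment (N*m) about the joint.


M = F1 * d1 + F2 * d2
M = 167 * 0.237 + 169 * 0.066
M = 39.5790 + 11.1540
M = 50.7330


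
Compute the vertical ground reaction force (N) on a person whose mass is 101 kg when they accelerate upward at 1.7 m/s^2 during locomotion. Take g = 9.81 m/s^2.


GRF = m * (g + a)
GRF = 101 * (9.81 + 1.7)
GRF = 101 * 11.5100
GRF = 1162.5100


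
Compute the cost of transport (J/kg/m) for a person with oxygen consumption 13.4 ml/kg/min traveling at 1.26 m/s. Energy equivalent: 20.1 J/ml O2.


Power per kg = VO2 * 20.1 / 60
Power per kg = 13.4 * 20.1 / 60 = 4.4890 W/kg
Cost = power_per_kg / speed
Cost = 4.4890 / 1.26
Cost = 3.5627


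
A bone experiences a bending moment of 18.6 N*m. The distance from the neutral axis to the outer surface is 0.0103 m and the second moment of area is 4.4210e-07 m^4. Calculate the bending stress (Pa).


sigma = M * c / I
sigma = 18.6 * 0.0103 / 4.4210e-07
M * c = 0.1916
sigma = 433340.8731


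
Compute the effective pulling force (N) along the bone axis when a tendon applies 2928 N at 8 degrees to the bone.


F_eff = F_tendon * cos(theta)
theta = 8 deg = 0.1396 rad
cos(theta) = 0.9903
F_eff = 2928 * 0.9903
F_eff = 2899.5049


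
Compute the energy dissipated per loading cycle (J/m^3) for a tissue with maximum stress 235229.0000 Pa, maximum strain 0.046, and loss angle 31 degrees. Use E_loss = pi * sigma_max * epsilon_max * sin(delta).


E_loss = pi * sigma_max * epsilon_max * sin(delta)
delta = 31 deg = 0.5411 rad
sin(delta) = 0.5150
E_loss = pi * 235229.0000 * 0.046 * 0.5150
E_loss = 17508.0550


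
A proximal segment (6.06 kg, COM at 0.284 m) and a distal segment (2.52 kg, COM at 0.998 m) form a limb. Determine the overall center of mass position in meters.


COM = (m1*x1 + m2*x2) / (m1 + m2)
COM = (6.06*0.284 + 2.52*0.998) / (6.06 + 2.52)
Numerator = 4.2360
Denominator = 8.5800
COM = 0.4937


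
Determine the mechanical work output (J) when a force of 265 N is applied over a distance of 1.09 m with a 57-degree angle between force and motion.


W = F * d * cos(theta)
theta = 57 deg = 0.9948 rad
cos(theta) = 0.5446
W = 265 * 1.09 * 0.5446
W = 157.3190


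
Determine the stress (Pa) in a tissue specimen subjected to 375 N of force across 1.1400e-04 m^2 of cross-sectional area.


stress = F / A
stress = 375 / 1.1400e-04
stress = 3.2895e+06


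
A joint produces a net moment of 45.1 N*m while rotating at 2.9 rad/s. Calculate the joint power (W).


P = M * omega
P = 45.1 * 2.9
P = 130.7900


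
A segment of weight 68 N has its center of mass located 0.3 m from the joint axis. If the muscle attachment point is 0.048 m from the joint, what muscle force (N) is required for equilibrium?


F_muscle = W * d_load / d_muscle
F_muscle = 68 * 0.3 / 0.048
Numerator = 20.4000
F_muscle = 425.0000


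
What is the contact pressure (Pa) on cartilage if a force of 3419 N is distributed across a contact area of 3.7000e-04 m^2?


P = F / A
P = 3419 / 3.7000e-04
P = 9.2405e+06


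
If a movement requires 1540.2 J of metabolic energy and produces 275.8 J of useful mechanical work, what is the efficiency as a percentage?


eta = (W_mech / E_meta) * 100
eta = (275.8 / 1540.2) * 100
ratio = 0.1791
eta = 17.9068


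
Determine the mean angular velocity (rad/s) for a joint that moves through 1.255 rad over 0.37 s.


omega = delta_theta / delta_t
omega = 1.255 / 0.37
omega = 3.3919


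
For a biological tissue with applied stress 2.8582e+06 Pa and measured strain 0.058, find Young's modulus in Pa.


E = stress / strain
E = 2.8582e+06 / 0.058
E = 4.9279e+07


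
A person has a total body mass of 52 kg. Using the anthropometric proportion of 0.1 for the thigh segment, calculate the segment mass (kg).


m_segment = body_mass * fraction
m_segment = 52 * 0.1
m_segment = 5.2000


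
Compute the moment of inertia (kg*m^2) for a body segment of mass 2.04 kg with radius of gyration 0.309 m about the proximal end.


I = m * k^2
I = 2.04 * 0.309^2
k^2 = 0.0955
I = 0.1948


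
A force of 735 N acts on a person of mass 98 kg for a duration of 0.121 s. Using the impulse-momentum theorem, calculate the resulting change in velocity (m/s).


J = F * dt = 735 * 0.121 = 88.9350 N*s
delta_v = J / m
delta_v = 88.9350 / 98
delta_v = 0.9075


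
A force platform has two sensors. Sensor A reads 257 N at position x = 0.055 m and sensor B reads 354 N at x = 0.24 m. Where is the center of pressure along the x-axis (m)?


COP_x = (F1*x1 + F2*x2) / (F1 + F2)
COP_x = (257*0.055 + 354*0.24) / (257 + 354)
Numerator = 99.0950
Denominator = 611
COP_x = 0.1622


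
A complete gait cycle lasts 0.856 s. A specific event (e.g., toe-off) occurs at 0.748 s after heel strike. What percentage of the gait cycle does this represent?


pct = (event_time / cycle_time) * 100
pct = (0.748 / 0.856) * 100
ratio = 0.8738
pct = 87.3832


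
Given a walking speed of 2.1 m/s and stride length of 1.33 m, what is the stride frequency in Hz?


f = v / stride_length
f = 2.1 / 1.33
f = 1.5789


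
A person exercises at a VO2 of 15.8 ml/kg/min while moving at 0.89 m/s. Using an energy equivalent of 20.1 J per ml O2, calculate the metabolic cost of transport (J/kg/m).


Power per kg = VO2 * 20.1 / 60
Power per kg = 15.8 * 20.1 / 60 = 5.2930 W/kg
Cost = power_per_kg / speed
Cost = 5.2930 / 0.89
Cost = 5.9472


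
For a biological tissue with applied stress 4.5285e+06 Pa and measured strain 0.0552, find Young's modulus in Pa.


E = stress / strain
E = 4.5285e+06 / 0.0552
E = 8.2038e+07


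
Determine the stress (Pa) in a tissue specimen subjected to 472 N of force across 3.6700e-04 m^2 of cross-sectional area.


stress = F / A
stress = 472 / 3.6700e-04
stress = 1.2861e+06


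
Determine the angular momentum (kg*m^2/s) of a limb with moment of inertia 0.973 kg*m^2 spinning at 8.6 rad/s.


L = I * omega
L = 0.973 * 8.6
L = 8.3678


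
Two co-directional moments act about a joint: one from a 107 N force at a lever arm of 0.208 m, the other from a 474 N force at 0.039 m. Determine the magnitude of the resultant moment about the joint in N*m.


M = F1 * d1 + F2 * d2
M = 107 * 0.208 + 474 * 0.039
M = 22.2560 + 18.4860
M = 40.7420


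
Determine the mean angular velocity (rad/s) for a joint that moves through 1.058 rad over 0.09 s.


omega = delta_theta / delta_t
omega = 1.058 / 0.09
omega = 11.7556


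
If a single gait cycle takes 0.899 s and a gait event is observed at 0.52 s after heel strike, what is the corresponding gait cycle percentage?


pct = (event_time / cycle_time) * 100
pct = (0.52 / 0.899) * 100
ratio = 0.5784
pct = 57.8420


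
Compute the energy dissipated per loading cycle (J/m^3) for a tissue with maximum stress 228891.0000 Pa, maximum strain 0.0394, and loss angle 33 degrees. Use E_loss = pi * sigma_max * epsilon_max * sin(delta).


E_loss = pi * sigma_max * epsilon_max * sin(delta)
delta = 33 deg = 0.5760 rad
sin(delta) = 0.5446
E_loss = pi * 228891.0000 * 0.0394 * 0.5446
E_loss = 15430.6271


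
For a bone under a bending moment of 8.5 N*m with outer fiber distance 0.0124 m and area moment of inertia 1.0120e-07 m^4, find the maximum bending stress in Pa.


sigma = M * c / I
sigma = 8.5 * 0.0124 / 1.0120e-07
M * c = 0.1054
sigma = 1.0415e+06


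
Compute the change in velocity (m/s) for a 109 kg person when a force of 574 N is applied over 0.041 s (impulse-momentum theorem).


J = F * dt = 574 * 0.041 = 23.5340 N*s
delta_v = J / m
delta_v = 23.5340 / 109
delta_v = 0.2159


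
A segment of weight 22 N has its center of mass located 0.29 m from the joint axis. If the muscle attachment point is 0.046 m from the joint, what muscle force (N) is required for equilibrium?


F_muscle = W * d_load / d_muscle
F_muscle = 22 * 0.29 / 0.046
Numerator = 6.3800
F_muscle = 138.6957


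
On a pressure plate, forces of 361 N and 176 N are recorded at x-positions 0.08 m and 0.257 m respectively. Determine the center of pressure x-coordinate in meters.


COP_x = (F1*x1 + F2*x2) / (F1 + F2)
COP_x = (361*0.08 + 176*0.257) / (361 + 176)
Numerator = 74.1120
Denominator = 537
COP_x = 0.1380


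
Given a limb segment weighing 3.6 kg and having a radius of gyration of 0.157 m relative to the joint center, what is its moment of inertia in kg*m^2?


I = m * k^2
I = 3.6 * 0.157^2
k^2 = 0.0246
I = 0.0887


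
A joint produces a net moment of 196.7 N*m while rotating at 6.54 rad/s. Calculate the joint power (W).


P = M * omega
P = 196.7 * 6.54
P = 1286.4180


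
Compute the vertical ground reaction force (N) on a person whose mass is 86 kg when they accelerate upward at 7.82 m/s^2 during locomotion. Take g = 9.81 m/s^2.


GRF = m * (g + a)
GRF = 86 * (9.81 + 7.82)
GRF = 86 * 17.6300
GRF = 1516.1800


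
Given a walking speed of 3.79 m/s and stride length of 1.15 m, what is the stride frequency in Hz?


f = v / stride_length
f = 3.79 / 1.15
f = 3.2957


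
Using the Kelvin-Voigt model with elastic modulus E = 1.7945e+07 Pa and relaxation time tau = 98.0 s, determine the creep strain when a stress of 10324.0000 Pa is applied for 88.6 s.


epsilon(t) = (sigma/E) * (1 - exp(-t/tau))
sigma/E = 10324.0000 / 1.7945e+07 = 5.7531e-04
exp(-t/tau) = exp(-88.6 / 98.0) = 0.4049
epsilon = 5.7531e-04 * (1 - 0.4049)
epsilon = 3.4236e-04
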